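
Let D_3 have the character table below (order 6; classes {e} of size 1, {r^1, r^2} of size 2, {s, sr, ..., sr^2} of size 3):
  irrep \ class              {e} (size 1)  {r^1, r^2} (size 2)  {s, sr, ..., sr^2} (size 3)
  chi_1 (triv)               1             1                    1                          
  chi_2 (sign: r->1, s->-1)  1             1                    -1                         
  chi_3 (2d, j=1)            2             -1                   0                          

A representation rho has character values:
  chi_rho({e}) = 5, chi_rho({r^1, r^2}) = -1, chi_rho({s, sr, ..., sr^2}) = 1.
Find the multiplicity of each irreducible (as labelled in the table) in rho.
Multiplicities: chi_1: 1, chi_2: 0, chi_3: 2.

Derivation: Use <chi_rho, chi> = (1/|G|) sum_C |C| * chi_rho(C) * conj(chi(C)) with |G| = 6 for each irreducible chi in the table:
  <chi_rho, chi_1> = (1/6)[1*(5)*conj(1) + 2*(-1)*conj(1) + 3*(1)*conj(1)]
      = (1/6)[(5) + (-2) + (3)] = 6/6 = 1
  <chi_rho, chi_2> = (1/6)[1*(5)*conj(1) + 2*(-1)*conj(1) + 3*(1)*conj(-1)]
      = (1/6)[(5) + (-2) + (-3)] = 0/6 = 0
  <chi_rho, chi_3> = (1/6)[1*(5)*conj(2) + 2*(-1)*conj(-1) + 3*(1)*conj(0)]
      = (1/6)[(10) + (2) + (0)] = 12/6 = 2
Dimension check: dim(rho) = sum (mult * dim) = 1*1 + 0*1 + 2*2 = 5 = chi_rho(e) = 5.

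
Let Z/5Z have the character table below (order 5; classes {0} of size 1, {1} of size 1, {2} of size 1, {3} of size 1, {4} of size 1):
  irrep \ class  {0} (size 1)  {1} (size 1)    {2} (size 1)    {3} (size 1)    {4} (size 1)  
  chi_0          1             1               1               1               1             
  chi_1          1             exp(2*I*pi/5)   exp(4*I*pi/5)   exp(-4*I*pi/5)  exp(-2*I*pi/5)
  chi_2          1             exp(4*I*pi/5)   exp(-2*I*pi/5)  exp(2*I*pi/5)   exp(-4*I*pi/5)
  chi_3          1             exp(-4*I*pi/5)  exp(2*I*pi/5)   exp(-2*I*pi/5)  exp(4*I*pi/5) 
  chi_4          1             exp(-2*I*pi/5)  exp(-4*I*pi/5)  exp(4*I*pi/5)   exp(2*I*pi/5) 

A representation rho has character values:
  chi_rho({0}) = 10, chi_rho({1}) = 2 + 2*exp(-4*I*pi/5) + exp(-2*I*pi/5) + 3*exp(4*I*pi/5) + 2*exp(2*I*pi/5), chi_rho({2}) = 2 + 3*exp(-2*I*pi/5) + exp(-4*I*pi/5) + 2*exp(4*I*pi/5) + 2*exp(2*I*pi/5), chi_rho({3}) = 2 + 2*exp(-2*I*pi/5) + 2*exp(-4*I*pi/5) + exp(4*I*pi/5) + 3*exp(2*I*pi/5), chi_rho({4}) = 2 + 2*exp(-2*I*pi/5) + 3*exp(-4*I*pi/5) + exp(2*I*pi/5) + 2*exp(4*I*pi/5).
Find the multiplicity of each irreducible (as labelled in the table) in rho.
Multiplicities: chi_0: 2, chi_1: 2, chi_2: 3, chi_3: 2, chi_4: 1.

Solution. Use <chi_rho, chi> = (1/|G|) sum_C |C| * chi_rho(C) * conj(chi(C)) with |G| = 5 for each irreducible chi in the table:
  <chi_rho, chi_0> = (1/5)[1*(10)*conj(1) + 1*(2 + 2*exp(-4*I*pi/5) + exp(-2*I*pi/5) + 3*exp(4*I*pi/5) + 2*exp(2*I*pi/5))*conj(1) + 1*(2 + 3*exp(-2*I*pi/5) + exp(-4*I*pi/5) + 2*exp(4*I*pi/5) + 2*exp(2*I*pi/5))*conj(1) + 1*(2 + 2*exp(-2*I*pi/5) + 2*exp(-4*I*pi/5) + exp(4*I*pi/5) + 3*exp(2*I*pi/5))*conj(1) + 1*(2 + 2*exp(-2*I*pi/5) + 3*exp(-4*I*pi/5) + exp(2*I*pi/5) + 2*exp(4*I*pi/5))*conj(1)]
      = (1/5)[(10) + (2 + 2*exp(-4*I*pi/5) + exp(-2*I*pi/5) + 3*exp(4*I*pi/5) + 2*exp(2*I*pi/5)) + (2 + 3*exp(-2*I*pi/5) + exp(-4*I*pi/5) + 2*exp(4*I*pi/5) + 2*exp(2*I*pi/5)) + (2 + 2*exp(-2*I*pi/5) + 2*exp(-4*I*pi/5) + exp(4*I*pi/5) + 3*exp(2*I*pi/5)) + (2 + 2*exp(-2*I*pi/5) + 3*exp(-4*I*pi/5) + exp(2*I*pi/5) + 2*exp(4*I*pi/5))] = 10/5 = 2
  <chi_rho, chi_1> = (1/5)[1*(10)*conj(1) + 1*(2 + 2*exp(-4*I*pi/5) + exp(-2*I*pi/5) + 3*exp(4*I*pi/5) + 2*exp(2*I*pi/5))*conj(exp(2*I*pi/5)) + 1*(2 + 3*exp(-2*I*pi/5) + exp(-4*I*pi/5) + 2*exp(4*I*pi/5) + 2*exp(2*I*pi/5))*conj(exp(4*I*pi/5)) + 1*(2 + 2*exp(-2*I*pi/5) + 2*exp(-4*I*pi/5) + exp(4*I*pi/5) + 3*exp(2*I*pi/5))*conj(exp(-4*I*pi/5)) + 1*(2 + 2*exp(-2*I*pi/5) + 3*exp(-4*I*pi/5) + exp(2*I*pi/5) + 2*exp(4*I*pi/5))*conj(exp(-2*I*pi/5))]
      = (1/5)[(10) + (2 + 2*exp(-2*I*pi/5) + exp(-4*I*pi/5) + 2*exp(4*I*pi/5) + 3*exp(2*I*pi/5)) + (2 + 2*exp(-2*I*pi/5) + 2*exp(-4*I*pi/5) + exp(2*I*pi/5) + 3*exp(4*I*pi/5)) + (2 + 3*exp(-4*I*pi/5) + exp(-2*I*pi/5) + 2*exp(4*I*pi/5) + 2*exp(2*I*pi/5)) + (2 + 3*exp(-2*I*pi/5) + 2*exp(-4*I*pi/5) + exp(4*I*pi/5) + 2*exp(2*I*pi/5))] = 10/5 = 2
  <chi_rho, chi_2> = (1/5)[1*(10)*conj(1) + 1*(2 + 2*exp(-4*I*pi/5) + exp(-2*I*pi/5) + 3*exp(4*I*pi/5) + 2*exp(2*I*pi/5))*conj(exp(4*I*pi/5)) + 1*(2 + 3*exp(-2*I*pi/5) + exp(-4*I*pi/5) + 2*exp(4*I*pi/5) + 2*exp(2*I*pi/5))*conj(exp(-2*I*pi/5)) + 1*(2 + 2*exp(-2*I*pi/5) + 2*exp(-4*I*pi/5) + exp(4*I*pi/5) + 3*exp(2*I*pi/5))*conj(exp(2*I*pi/5)) + 1*(2 + 2*exp(-2*I*pi/5) + 3*exp(-4*I*pi/5) + exp(2*I*pi/5) + 2*exp(4*I*pi/5))*conj(exp(-4*I*pi/5))]
      = (1/5)[(10) + (3 + 2*exp(-2*I*pi/5) + 2*exp(-4*I*pi/5) + exp(4*I*pi/5) + 2*exp(2*I*pi/5)) + (3 + 2*exp(-4*I*pi/5) + exp(-2*I*pi/5) + 2*exp(4*I*pi/5) + 2*exp(2*I*pi/5)) + (3 + 2*exp(-2*I*pi/5) + 2*exp(-4*I*pi/5) + exp(2*I*pi/5) + 2*exp(4*I*pi/5)) + (3 + 2*exp(-2*I*pi/5) + exp(-4*I*pi/5) + 2*exp(4*I*pi/5) + 2*exp(2*I*pi/5))] = 15/5 = 3
  <chi_rho, chi_3> = (1/5)[1*(10)*conj(1) + 1*(2 + 2*exp(-4*I*pi/5) + exp(-2*I*pi/5) + 3*exp(4*I*pi/5) + 2*exp(2*I*pi/5))*conj(exp(-4*I*pi/5)) + 1*(2 + 3*exp(-2*I*pi/5) + exp(-4*I*pi/5) + 2*exp(4*I*pi/5) + 2*exp(2*I*pi/5))*conj(exp(2*I*pi/5)) + 1*(2 + 2*exp(-2*I*pi/5) + 2*exp(-4*I*pi/5) + exp(4*I*pi/5) + 3*exp(2*I*pi/5))*conj(exp(-2*I*pi/5)) + 1*(2 + 2*exp(-2*I*pi/5) + 3*exp(-4*I*pi/5) + exp(2*I*pi/5) + 2*exp(4*I*pi/5))*conj(exp(4*I*pi/5))]
      = (1/5)[(10) + (2 + 3*exp(-2*I*pi/5) + 2*exp(-4*I*pi/5) + exp(2*I*pi/5) + 2*exp(4*I*pi/5)) + (2 + 2*exp(-2*I*pi/5) + 3*exp(-4*I*pi/5) + exp(4*I*pi/5) + 2*exp(2*I*pi/5)) + (2 + 2*exp(-2*I*pi/5) + exp(-4*I*pi/5) + 3*exp(4*I*pi/5) + 2*exp(2*I*pi/5)) + (2 + 2*exp(-4*I*pi/5) + exp(-2*I*pi/5) + 2*exp(4*I*pi/5) + 3*exp(2*I*pi/5))] = 10/5 = 2
  <chi_rho, chi_4> = (1/5)[1*(10)*conj(1) + 1*(2 + 2*exp(-4*I*pi/5) + exp(-2*I*pi/5) + 3*exp(4*I*pi/5) + 2*exp(2*I*pi/5))*conj(exp(-2*I*pi/5)) + 1*(2 + 3*exp(-2*I*pi/5) + exp(-4*I*pi/5) + 2*exp(4*I*pi/5) + 2*exp(2*I*pi/5))*conj(exp(-4*I*pi/5)) + 1*(2 + 2*exp(-2*I*pi/5) + 2*exp(-4*I*pi/5) + exp(4*I*pi/5) + 3*exp(2*I*pi/5))*conj(exp(4*I*pi/5)) + 1*(2 + 2*exp(-2*I*pi/5) + 3*exp(-4*I*pi/5) + exp(2*I*pi/5) + 2*exp(4*I*pi/5))*conj(exp(2*I*pi/5))]
      = (1/5)[(10) + (1 + 2*exp(-2*I*pi/5) + 3*exp(-4*I*pi/5) + 2*exp(4*I*pi/5) + 2*exp(2*I*pi/5)) + (1 + 2*exp(-2*I*pi/5) + 2*exp(-4*I*pi/5) + 2*exp(4*I*pi/5) + 3*exp(2*I*pi/5)) + (1 + 3*exp(-2*I*pi/5) + 2*exp(-4*I*pi/5) + 2*exp(4*I*pi/5) + 2*exp(2*I*pi/5)) + (1 + 2*exp(-2*I*pi/5) + 2*exp(-4*I*pi/5) + 3*exp(4*I*pi/5) + 2*exp(2*I*pi/5))] = 5/5 = 1
(Exp terms are combined using exp(i*s)*conj(exp(i*t)) = exp(i*(s-t)), and sums of them are collapsed using the identity that for every m > 1 the m distinct m-th roots of unity sum to 0, e.g. 1 + exp(2*I*pi/3) + exp(-2*I*pi/3) = 0.)
Dimension check: dim(rho) = sum (mult * dim) = 2*1 + 2*1 + 3*1 + 2*1 + 1*1 = 10 = chi_rho(e) = 10.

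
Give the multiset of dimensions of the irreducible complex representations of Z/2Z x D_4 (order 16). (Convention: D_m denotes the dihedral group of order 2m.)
Dimensions: 1, 1, 1, 1, 1, 1, 1, 1, 2, 2

Explanation: There are 10 irreducibles (= number of conjugacy classes). Their dimensions d_i satisfy sum d_i^2 = |G| = 16: 1 + 1 + 1 + 1 + 1 + 1 + 1 + 1 + 4 + 4 = 16. (For the product with Z/2Z: each of the 2 1-dim characters of Z/2Z tensors with each irrep of D_4, giving 2 copies of each D_4-dimension.)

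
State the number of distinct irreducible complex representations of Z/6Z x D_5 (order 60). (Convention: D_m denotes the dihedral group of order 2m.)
24

The number of irreducible complex representations of a finite group equals its number of conjugacy classes. For a direct product, #classes(G x H) = #classes(G) * #classes(H). Z/6Z has 6 classes (abelian), D_5 has 4 classes, so 6 * 4 = 24, so Z/6Z x D_5 (order 60) has exactly 24 irreducible complex representations.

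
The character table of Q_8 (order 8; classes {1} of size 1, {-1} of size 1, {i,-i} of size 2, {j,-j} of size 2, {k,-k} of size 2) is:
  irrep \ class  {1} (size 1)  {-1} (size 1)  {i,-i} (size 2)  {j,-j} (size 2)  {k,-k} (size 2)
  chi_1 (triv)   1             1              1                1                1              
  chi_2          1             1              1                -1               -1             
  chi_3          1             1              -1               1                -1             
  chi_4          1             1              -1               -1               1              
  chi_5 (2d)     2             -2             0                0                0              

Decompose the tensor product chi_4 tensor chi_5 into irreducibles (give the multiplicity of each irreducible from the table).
chi_4 tensor chi_5 = chi_5 (all other irreducibles have multiplicity 0).

Working: The character of a tensor product is the pointwise product (chi_4 * chi_5)(C) = chi_4(C) * chi_5(C):
  {1}: (1)*(2), {-1}: (1)*(-2), {i,-i}: (-1)*(0), {j,-j}: (-1)*(0), {k,-k}: (1)*(0)
so (chi_4 * chi_5) takes values
  {1} -> 2, {-1} -> -2, {i,-i} -> 0, {j,-j} -> 0, {k,-k} -> 0.
Now take the inner product of this character with each irreducible chi from the table, <chi_4*chi_5, chi> = (1/8) sum_C |C| (chi_4*chi_5)(C) conj(chi(C)):
  <chi_4*chi_5, chi_1> = (1/8)[1*(2)*conj(1) + 1*(-2)*conj(1) + 2*(0)*conj(1) + 2*(0)*conj(1) + 2*(0)*conj(1)]
      = (1/8)[(2) + (-2) + (0) + (0) + (0)] = 0/8 = 0
  <chi_4*chi_5, chi_2> = (1/8)[1*(2)*conj(1) + 1*(-2)*conj(1) + 2*(0)*conj(1) + 2*(0)*conj(-1) + 2*(0)*conj(-1)]
      = (1/8)[(2) + (-2) + (0) + (0) + (0)] = 0/8 = 0
  <chi_4*chi_5, chi_3> = (1/8)[1*(2)*conj(1) + 1*(-2)*conj(1) + 2*(0)*conj(-1) + 2*(0)*conj(1) + 2*(0)*conj(-1)]
      = (1/8)[(2) + (-2) + (0) + (0) + (0)] = 0/8 = 0
  <chi_4*chi_5, chi_4> = (1/8)[1*(2)*conj(1) + 1*(-2)*conj(1) + 2*(0)*conj(-1) + 2*(0)*conj(-1) + 2*(0)*conj(1)]
      = (1/8)[(2) + (-2) + (0) + (0) + (0)] = 0/8 = 0
  <chi_4*chi_5, chi_5> = (1/8)[1*(2)*conj(2) + 1*(-2)*conj(-2) + 2*(0)*conj(0) + 2*(0)*conj(0) + 2*(0)*conj(0)]
      = (1/8)[(4) + (4) + (0) + (0) + (0)] = 8/8 = 1
Hence the multiplicities are chi_5: 1. Dimension check: dim(chi_4)*dim(chi_5) = 1*2 = 2 and sum (mult * dim) = 1*2 = 2.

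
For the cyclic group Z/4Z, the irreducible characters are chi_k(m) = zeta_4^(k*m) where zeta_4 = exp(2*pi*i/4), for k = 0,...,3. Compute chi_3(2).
chi_3(2) = zeta_4^6 = -1

Details: chi_3(2) = zeta_4^(3*2) = zeta_4^6. Since zeta_4^4 = 1, this equals zeta_4^2 = exp(2*pi*i*2/4) = -1.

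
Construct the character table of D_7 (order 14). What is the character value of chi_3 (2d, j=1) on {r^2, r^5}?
Conjugacy classes: {e} of size 1, {r^1, r^6} of size 2, {r^2, r^5} of size 2, {r^3, r^4} of size 2, {s, sr, ..., sr^6} of size 7.
Character table:
  irrep \ class              {e} (size 1)  {r^1, r^6} (size 2)  {r^2, r^5} (size 2)  {r^3, r^4} (size 2)  {s, sr, ..., sr^6} (size 7)
  chi_1 (triv)               1             1                    1                    1                    1                          
  chi_2 (sign: r->1, s->-1)  1             1                    1                    1                    -1                         
  chi_3 (2d, j=1)            2             2*cos(2*pi/7)        -2*cos(3*pi/7)       -2*cos(pi/7)         0                          
  chi_4 (2d, j=2)            2             -2*cos(3*pi/7)       -2*cos(pi/7)         2*cos(2*pi/7)        0                          
  chi_5 (2d, j=3)            2             -2*cos(pi/7)         2*cos(2*pi/7)        -2*cos(3*pi/7)       0                          

Spot check: chi_3 (2d, j=1) on {r^2, r^5} = -2*cos(3*pi/7).

Solution. D_7 has order 2*7 = 14 with 5 conjugacy classes, hence 5 irreducibles. Sum of squared dims 1 + 1 + 4 + 4 + 4 = 14 = |G|. Linear characters come from the abelianisation; the 2-dimensional irreps have character r^k -> 2*cos(2*pi*j*k/7), reflections -> 0.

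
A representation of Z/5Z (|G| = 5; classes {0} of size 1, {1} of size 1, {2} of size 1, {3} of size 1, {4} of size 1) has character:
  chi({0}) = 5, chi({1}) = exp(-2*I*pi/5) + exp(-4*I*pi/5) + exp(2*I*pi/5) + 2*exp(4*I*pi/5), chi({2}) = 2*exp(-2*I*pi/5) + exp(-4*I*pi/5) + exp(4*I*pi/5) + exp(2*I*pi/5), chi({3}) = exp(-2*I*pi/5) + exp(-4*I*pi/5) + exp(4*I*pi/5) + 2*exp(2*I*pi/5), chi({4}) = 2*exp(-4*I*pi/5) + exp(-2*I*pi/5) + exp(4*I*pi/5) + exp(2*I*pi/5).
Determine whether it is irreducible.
Not irreducible (reducible): <chi, chi> = 7 > 1.

Why: <chi, chi> = (1/|G|) sum_C |C| * |chi(C)|^2 = (1/5)[1*|5|^2 + 1*|exp(-2*I*pi/5) + exp(-4*I*pi/5) + exp(2*I*pi/5) + 2*exp(4*I*pi/5)|^2 + 1*|2*exp(-2*I*pi/5) + exp(-4*I*pi/5) + exp(4*I*pi/5) + exp(2*I*pi/5)|^2 + 1*|exp(-2*I*pi/5) + exp(-4*I*pi/5) + exp(4*I*pi/5) + 2*exp(2*I*pi/5)|^2 + 1*|2*exp(-4*I*pi/5) + exp(-2*I*pi/5) + exp(4*I*pi/5) + exp(2*I*pi/5)|^2]
  = (1/5)[(25) + (7 + 5*exp(-2*I*pi/5) + 4*exp(-4*I*pi/5) + 4*exp(4*I*pi/5) + 5*exp(2*I*pi/5)) + (7 + 4*exp(-2*I*pi/5) + 5*exp(-4*I*pi/5) + 5*exp(4*I*pi/5) + 4*exp(2*I*pi/5)) + (7 + 4*exp(-2*I*pi/5) + 5*exp(-4*I*pi/5) + 5*exp(4*I*pi/5) + 4*exp(2*I*pi/5)) + (7 + 5*exp(-2*I*pi/5) + 4*exp(-4*I*pi/5) + 4*exp(4*I*pi/5) + 5*exp(2*I*pi/5))] = 35/5 = 7.
(Exp terms are combined using exp(i*s)*conj(exp(i*t)) = exp(i*(s-t)), and sums of them are collapsed using the identity that for every m > 1 the m distinct m-th roots of unity sum to 0, e.g. 1 + exp(2*I*pi/3) + exp(-2*I*pi/3) = 0.)
A character is irreducible iff <chi, chi> = 1, so this representation is reducible.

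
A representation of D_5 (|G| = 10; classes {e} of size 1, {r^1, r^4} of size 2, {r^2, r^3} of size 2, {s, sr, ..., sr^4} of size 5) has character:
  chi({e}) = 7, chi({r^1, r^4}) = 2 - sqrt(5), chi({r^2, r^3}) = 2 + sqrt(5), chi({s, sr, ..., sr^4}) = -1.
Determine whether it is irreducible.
Not irreducible (reducible): <chi, chi> = 9 > 1.

Justification: <chi, chi> = (1/|G|) sum_C |C| * |chi(C)|^2 = (1/10)[1*|7|^2 + 2*|2 - sqrt(5)|^2 + 2*|2 + sqrt(5)|^2 + 5*|-1|^2]
  = (1/10)[(49) + (18 - 8*sqrt(5)) + (8*sqrt(5) + 18) + (5)] = 90/10 = 9.
A character is irreducible iff <chi, chi> = 1, so this representation is reducible.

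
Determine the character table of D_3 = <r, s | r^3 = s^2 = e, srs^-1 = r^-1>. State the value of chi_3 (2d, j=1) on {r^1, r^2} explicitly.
Conjugacy classes: {e} of size 1, {r^1, r^2} of size 2, {s, sr, ..., sr^2} of size 3.
Character table:
  irrep \ class              {e} (size 1)  {r^1, r^2} (size 2)  {s, sr, ..., sr^2} (size 3)
  chi_1 (triv)               1             1                    1                          
  chi_2 (sign: r->1, s->-1)  1             1                    -1                         
  chi_3 (2d, j=1)            2             -1                   0                          

Spot check: chi_3 (2d, j=1) on {r^1, r^2} = -1.

Explanation: D_3 has order 2*3 = 6 with 3 conjugacy classes, hence 3 irreducibles. Sum of squared dims 1 + 1 + 4 = 6 = |G|. Linear characters come from the abelianisation; the 2-dimensional irreps have character r^k -> 2*cos(2*pi*j*k/3), reflections -> 0.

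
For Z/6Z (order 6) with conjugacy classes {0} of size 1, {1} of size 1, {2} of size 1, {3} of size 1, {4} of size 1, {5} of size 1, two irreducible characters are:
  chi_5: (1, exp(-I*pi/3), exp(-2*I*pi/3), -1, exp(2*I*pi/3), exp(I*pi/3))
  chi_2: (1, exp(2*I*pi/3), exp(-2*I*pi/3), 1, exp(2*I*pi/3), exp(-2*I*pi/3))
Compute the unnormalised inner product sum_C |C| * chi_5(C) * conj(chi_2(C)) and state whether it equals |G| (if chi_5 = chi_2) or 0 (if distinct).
Sum = 0; so <chi_5, chi_2> = 0 (distinct irreducibles are orthogonal).

Details: Compute term by term over conjugacy classes (|C| * chi_5(C) * conj(chi_2(C))):
  1*(1)*conj(1) + 1*(exp(-I*pi/3))*conj(exp(2*I*pi/3)) + 1*(exp(-2*I*pi/3))*conj(exp(-2*I*pi/3)) + 1*(-1)*conj(1) + 1*(exp(2*I*pi/3))*conj(exp(2*I*pi/3)) + 1*(exp(I*pi/3))*conj(exp(-2*I*pi/3))
  = (1) + (-1) + (1) + (-1) + (1) + (-1)
  = 0.
(Exp terms are combined using exp(i*s)*conj(exp(i*t)) = exp(i*(s-t)), and sums of them are collapsed using the identity that for every m > 1 the m distinct m-th roots of unity sum to 0, e.g. 1 + exp(2*I*pi/3) + exp(-2*I*pi/3) = 0.)
Dividing by |G| = 6 gives 0/6 = 0, matching the row-orthogonality relation <chi_5, chi_2> = [chi_5 = chi_2].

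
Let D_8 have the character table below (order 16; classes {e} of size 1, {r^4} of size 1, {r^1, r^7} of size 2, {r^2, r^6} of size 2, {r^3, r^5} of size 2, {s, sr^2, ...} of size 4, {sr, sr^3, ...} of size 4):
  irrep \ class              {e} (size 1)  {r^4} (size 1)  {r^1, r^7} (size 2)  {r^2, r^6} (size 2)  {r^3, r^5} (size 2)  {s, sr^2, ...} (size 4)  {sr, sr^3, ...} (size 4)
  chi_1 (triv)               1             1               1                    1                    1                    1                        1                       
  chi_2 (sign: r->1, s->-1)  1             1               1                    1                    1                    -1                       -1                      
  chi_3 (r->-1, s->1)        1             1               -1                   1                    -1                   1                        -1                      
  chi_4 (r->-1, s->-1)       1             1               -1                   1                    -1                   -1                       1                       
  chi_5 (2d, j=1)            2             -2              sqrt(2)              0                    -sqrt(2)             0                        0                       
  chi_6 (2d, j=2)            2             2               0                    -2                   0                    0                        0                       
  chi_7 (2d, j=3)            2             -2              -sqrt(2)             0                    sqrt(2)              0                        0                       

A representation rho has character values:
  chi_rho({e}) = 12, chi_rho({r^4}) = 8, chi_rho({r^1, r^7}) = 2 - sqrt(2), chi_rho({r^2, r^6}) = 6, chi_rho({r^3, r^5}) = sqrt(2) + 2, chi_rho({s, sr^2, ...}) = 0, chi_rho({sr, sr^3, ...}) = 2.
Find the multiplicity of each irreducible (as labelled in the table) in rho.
Multiplicities: chi_1: 3, chi_2: 2, chi_3: 1, chi_4: 2, chi_5: 0, chi_6: 1, chi_7: 1.

Proof sketch: Use <chi_rho, chi> = (1/|G|) sum_C |C| * chi_rho(C) * conj(chi(C)) with |G| = 16 for each irreducible chi in the table:
  <chi_rho, chi_1> = (1/16)[1*(12)*conj(1) + 1*(8)*conj(1) + 2*(2 - sqrt(2))*conj(1) + 2*(6)*conj(1) + 2*(sqrt(2) + 2)*conj(1) + 4*(0)*conj(1) + 4*(2)*conj(1)]
      = (1/16)[(12) + (8) + (4 - 2*sqrt(2)) + (12) + (2*sqrt(2) + 4) + (0) + (8)] = 48/16 = 3
  <chi_rho, chi_2> = (1/16)[1*(12)*conj(1) + 1*(8)*conj(1) + 2*(2 - sqrt(2))*conj(1) + 2*(6)*conj(1) + 2*(sqrt(2) + 2)*conj(1) + 4*(0)*conj(-1) + 4*(2)*conj(-1)]
      = (1/16)[(12) + (8) + (4 - 2*sqrt(2)) + (12) + (2*sqrt(2) + 4) + (0) + (-8)] = 32/16 = 2
  <chi_rho, chi_3> = (1/16)[1*(12)*conj(1) + 1*(8)*conj(1) + 2*(2 - sqrt(2))*conj(-1) + 2*(6)*conj(1) + 2*(sqrt(2) + 2)*conj(-1) + 4*(0)*conj(1) + 4*(2)*conj(-1)]
      = (1/16)[(12) + (8) + (-4 + 2*sqrt(2)) + (12) + (-4 - 2*sqrt(2)) + (0) + (-8)] = 16/16 = 1
  <chi_rho, chi_4> = (1/16)[1*(12)*conj(1) + 1*(8)*conj(1) + 2*(2 - sqrt(2))*conj(-1) + 2*(6)*conj(1) + 2*(sqrt(2) + 2)*conj(-1) + 4*(0)*conj(-1) + 4*(2)*conj(1)]
      = (1/16)[(12) + (8) + (-4 + 2*sqrt(2)) + (12) + (-4 - 2*sqrt(2)) + (0) + (8)] = 32/16 = 2
  <chi_rho, chi_5> = (1/16)[1*(12)*conj(2) + 1*(8)*conj(-2) + 2*(2 - sqrt(2))*conj(sqrt(2)) + 2*(6)*conj(0) + 2*(sqrt(2) + 2)*conj(-sqrt(2)) + 4*(0)*conj(0) + 4*(2)*conj(0)]
      = (1/16)[(24) + (-16) + (-4 + 4*sqrt(2)) + (0) + (-4*sqrt(2) - 4) + (0) + (0)] = 0/16 = 0
  <chi_rho, chi_6> = (1/16)[1*(12)*conj(2) + 1*(8)*conj(2) + 2*(2 - sqrt(2))*conj(0) + 2*(6)*conj(-2) + 2*(sqrt(2) + 2)*conj(0) + 4*(0)*conj(0) + 4*(2)*conj(0)]
      = (1/16)[(24) + (16) + (0) + (-24) + (0) + (0) + (0)] = 16/16 = 1
  <chi_rho, chi_7> = (1/16)[1*(12)*conj(2) + 1*(8)*conj(-2) + 2*(2 - sqrt(2))*conj(-sqrt(2)) + 2*(6)*conj(0) + 2*(sqrt(2) + 2)*conj(sqrt(2)) + 4*(0)*conj(0) + 4*(2)*conj(0)]
      = (1/16)[(24) + (-16) + (4 - 4*sqrt(2)) + (0) + (4 + 4*sqrt(2)) + (0) + (0)] = 16/16 = 1
Dimension check: dim(rho) = sum (mult * dim) = 3*1 + 2*1 + 1*1 + 2*1 + 0*2 + 1*2 + 1*2 = 12 = chi_rho(e) = 12.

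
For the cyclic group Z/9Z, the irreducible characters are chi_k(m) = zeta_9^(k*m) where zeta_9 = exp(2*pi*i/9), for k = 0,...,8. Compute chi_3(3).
chi_3(3) = zeta_9^9 = 1

Reasoning: chi_3(3) = zeta_9^(3*3) = zeta_9^9. Since zeta_9^9 = 1, this equals zeta_9^0 = exp(2*pi*i*0/9) = 1.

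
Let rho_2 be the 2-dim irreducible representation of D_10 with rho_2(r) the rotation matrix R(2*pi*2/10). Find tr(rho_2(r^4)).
chi_{rho_2}(r^4) = 2*cos(2*pi*2*4/10) = -1/2 + sqrt(5)/2

Solution. rho_2(r^4) is rotation by angle 2*pi*2*4/10, whose trace is 2*cos(2*pi*2*4/10) = -1/2 + sqrt(5)/2.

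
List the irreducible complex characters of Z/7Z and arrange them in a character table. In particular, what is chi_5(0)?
Character table of Z/7Z (irreps indexed chi_0,...,chi_6 with chi_k(m) = zeta_7^(k*m), zeta_7 = exp(2*pi*i/7)):
  irrep \ class  {0} (size 1)  {1} (size 1)    {2} (size 1)    {3} (size 1)    {4} (size 1)    {5} (size 1)    {6} (size 1)  
  chi_0          1             1               1               1               1               1               1             
  chi_1          1             exp(2*I*pi/7)   exp(4*I*pi/7)   exp(6*I*pi/7)   exp(-6*I*pi/7)  exp(-4*I*pi/7)  exp(-2*I*pi/7)
  chi_2          1             exp(4*I*pi/7)   exp(-6*I*pi/7)  exp(-2*I*pi/7)  exp(2*I*pi/7)   exp(6*I*pi/7)   exp(-4*I*pi/7)
  chi_3          1             exp(6*I*pi/7)   exp(-2*I*pi/7)  exp(4*I*pi/7)   exp(-4*I*pi/7)  exp(2*I*pi/7)   exp(-6*I*pi/7)
  chi_4          1             exp(-6*I*pi/7)  exp(2*I*pi/7)   exp(-4*I*pi/7)  exp(4*I*pi/7)   exp(-2*I*pi/7)  exp(6*I*pi/7) 
  chi_5          1             exp(-4*I*pi/7)  exp(6*I*pi/7)   exp(2*I*pi/7)   exp(-2*I*pi/7)  exp(-6*I*pi/7)  exp(4*I*pi/7) 
  chi_6          1             exp(-2*I*pi/7)  exp(-4*I*pi/7)  exp(-6*I*pi/7)  exp(6*I*pi/7)   exp(4*I*pi/7)   exp(2*I*pi/7) 

Spot check: chi_5(0) = zeta_7^(5*0) = zeta_7^0 = 1.

Justification: Z/7Z is abelian, so all 7 irreducible complex representations are 1-dimensional. They are given by chi_k(m) = zeta_7^(k*m) for k = 0,...,6. Row orthogonality: sum_m chi_k(m) conj(chi_l(m)) = 7 * [k = l].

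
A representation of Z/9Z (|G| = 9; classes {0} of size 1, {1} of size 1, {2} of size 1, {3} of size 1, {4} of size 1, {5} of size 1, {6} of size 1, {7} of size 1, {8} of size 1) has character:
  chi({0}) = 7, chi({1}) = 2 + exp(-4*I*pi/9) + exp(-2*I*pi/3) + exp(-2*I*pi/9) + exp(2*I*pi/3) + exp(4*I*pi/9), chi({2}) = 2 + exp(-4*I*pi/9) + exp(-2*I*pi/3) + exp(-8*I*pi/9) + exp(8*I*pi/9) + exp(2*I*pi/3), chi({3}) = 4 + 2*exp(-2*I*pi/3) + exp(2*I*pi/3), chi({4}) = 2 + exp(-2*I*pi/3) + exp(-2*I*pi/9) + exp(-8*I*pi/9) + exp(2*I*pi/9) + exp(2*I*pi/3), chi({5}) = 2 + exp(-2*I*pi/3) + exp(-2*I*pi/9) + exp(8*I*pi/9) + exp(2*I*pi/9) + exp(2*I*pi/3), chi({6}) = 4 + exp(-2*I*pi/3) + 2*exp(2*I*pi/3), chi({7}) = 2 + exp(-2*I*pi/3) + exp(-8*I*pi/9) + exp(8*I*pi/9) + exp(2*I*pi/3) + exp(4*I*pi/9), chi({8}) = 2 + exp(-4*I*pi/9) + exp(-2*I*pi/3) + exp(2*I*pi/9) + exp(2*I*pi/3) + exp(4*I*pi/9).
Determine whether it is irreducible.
Not irreducible (reducible): <chi, chi> = 9 > 1.

Reasoning: <chi, chi> = (1/|G|) sum_C |C| * |chi(C)|^2 = (1/9)[1*|7|^2 + 1*|2 + exp(-4*I*pi/9) + exp(-2*I*pi/3) + exp(-2*I*pi/9) + exp(2*I*pi/3) + exp(4*I*pi/9)|^2 + 1*|2 + exp(-4*I*pi/9) + exp(-2*I*pi/3) + exp(-8*I*pi/9) + exp(8*I*pi/9) + exp(2*I*pi/3)|^2 + 1*|4 + 2*exp(-2*I*pi/3) + exp(2*I*pi/3)|^2 + 1*|2 + exp(-2*I*pi/3) + exp(-2*I*pi/9) + exp(-8*I*pi/9) + exp(2*I*pi/9) + exp(2*I*pi/3)|^2 + 1*|2 + exp(-2*I*pi/3) + exp(-2*I*pi/9) + exp(8*I*pi/9) + exp(2*I*pi/9) + exp(2*I*pi/3)|^2 + 1*|4 + exp(-2*I*pi/3) + 2*exp(2*I*pi/3)|^2 + 1*|2 + exp(-2*I*pi/3) + exp(-8*I*pi/9) + exp(8*I*pi/9) + exp(2*I*pi/3) + exp(4*I*pi/9)|^2 + 1*|2 + exp(-4*I*pi/9) + exp(-2*I*pi/3) + exp(2*I*pi/9) + exp(2*I*pi/3) + exp(4*I*pi/9)|^2]
  = (1/9)[(49) + (9 + 6*exp(-2*I*pi/3) + 5*exp(-4*I*pi/9) + 5*exp(-2*I*pi/9) + 4*exp(-8*I*pi/9) + 4*exp(8*I*pi/9) + 5*exp(2*I*pi/9) + 5*exp(4*I*pi/9) + 6*exp(2*I*pi/3)) + (9 + 6*exp(-2*I*pi/3) + 5*exp(-4*I*pi/9) + 4*exp(-2*I*pi/9) + 5*exp(-8*I*pi/9) + 5*exp(8*I*pi/9) + 4*exp(2*I*pi/9) + 5*exp(4*I*pi/9) + 6*exp(2*I*pi/3)) + (7) + (9 + 6*exp(-2*I*pi/3) + 4*exp(-4*I*pi/9) + 5*exp(-2*I*pi/9) + 5*exp(-8*I*pi/9) + 5*exp(8*I*pi/9) + 5*exp(2*I*pi/9) + 4*exp(4*I*pi/9) + 6*exp(2*I*pi/3)) + (9 + 6*exp(-2*I*pi/3) + 4*exp(-4*I*pi/9) + 5*exp(-2*I*pi/9) + 5*exp(-8*I*pi/9) + 5*exp(8*I*pi/9) + 5*exp(2*I*pi/9) + 4*exp(4*I*pi/9) + 6*exp(2*I*pi/3)) + (7) + (9 + 6*exp(-2*I*pi/3) + 5*exp(-4*I*pi/9) + 4*exp(-2*I*pi/9) + 5*exp(-8*I*pi/9) + 5*exp(8*I*pi/9) + 4*exp(2*I*pi/9) + 5*exp(4*I*pi/9) + 6*exp(2*I*pi/3)) + (9 + 6*exp(-2*I*pi/3) + 5*exp(-4*I*pi/9) + 5*exp(-2*I*pi/9) + 4*exp(-8*I*pi/9) + 4*exp(8*I*pi/9) + 5*exp(2*I*pi/9) + 5*exp(4*I*pi/9) + 6*exp(2*I*pi/3))] = 81/9 = 9.
(Exp terms are combined using exp(i*s)*conj(exp(i*t)) = exp(i*(s-t)), and sums of them are collapsed using the identity that for every m > 1 the m distinct m-th roots of unity sum to 0, e.g. 1 + exp(2*I*pi/3) + exp(-2*I*pi/3) = 0.)
A character is irreducible iff <chi, chi> = 1, so this representation is reducible.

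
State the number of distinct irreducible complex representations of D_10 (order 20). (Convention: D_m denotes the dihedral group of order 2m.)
8

Why: The number of irreducible complex representations of a finite group equals its number of conjugacy classes. D_10 has 8 conjugacy classes (n/2 + 3 for n even), so D_10 (order 20) has exactly 8 irreducible complex representations.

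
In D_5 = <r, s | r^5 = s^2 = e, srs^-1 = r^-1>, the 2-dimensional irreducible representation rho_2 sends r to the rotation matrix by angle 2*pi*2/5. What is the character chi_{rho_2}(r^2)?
chi_{rho_2}(r^2) = 2*cos(2*pi*2*2/5) = -1/2 + sqrt(5)/2

Solution. rho_2(r^2) is rotation by angle 2*pi*2*2/5, whose trace is 2*cos(2*pi*2*2/5) = -1/2 + sqrt(5)/2.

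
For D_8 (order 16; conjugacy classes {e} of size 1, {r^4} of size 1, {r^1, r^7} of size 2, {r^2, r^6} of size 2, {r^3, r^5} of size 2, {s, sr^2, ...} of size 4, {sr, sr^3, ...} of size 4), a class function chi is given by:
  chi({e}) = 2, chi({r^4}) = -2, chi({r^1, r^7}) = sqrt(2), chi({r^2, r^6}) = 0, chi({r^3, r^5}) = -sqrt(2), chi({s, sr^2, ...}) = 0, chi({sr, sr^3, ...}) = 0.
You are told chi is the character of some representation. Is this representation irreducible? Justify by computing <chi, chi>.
Irreducible: <chi, chi> = 1.

Proof sketch: <chi, chi> = (1/|G|) sum_C |C| * |chi(C)|^2 = (1/16)[1*|2|^2 + 1*|-2|^2 + 2*|sqrt(2)|^2 + 2*|0|^2 + 2*|-sqrt(2)|^2 + 4*|0|^2 + 4*|0|^2]
  = (1/16)[(4) + (4) + (4) + (0) + (4) + (0) + (0)] = 16/16 = 1.
A character is irreducible iff <chi, chi> = 1, so this representation is irreducible.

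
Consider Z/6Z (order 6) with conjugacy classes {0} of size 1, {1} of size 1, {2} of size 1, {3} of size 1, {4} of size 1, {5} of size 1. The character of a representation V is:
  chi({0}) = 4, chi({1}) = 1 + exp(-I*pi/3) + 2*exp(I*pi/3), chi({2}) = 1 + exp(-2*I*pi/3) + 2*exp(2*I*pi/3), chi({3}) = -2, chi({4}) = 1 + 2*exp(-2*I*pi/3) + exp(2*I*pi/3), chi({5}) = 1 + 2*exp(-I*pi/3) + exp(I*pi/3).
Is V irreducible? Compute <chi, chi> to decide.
Not irreducible (reducible): <chi, chi> = 6 > 1.

Details: <chi, chi> = (1/|G|) sum_C |C| * |chi(C)|^2 = (1/6)[1*|4|^2 + 1*|1 + exp(-I*pi/3) + 2*exp(I*pi/3)|^2 + 1*|1 + exp(-2*I*pi/3) + 2*exp(2*I*pi/3)|^2 + 1*|-2|^2 + 1*|1 + 2*exp(-2*I*pi/3) + exp(2*I*pi/3)|^2 + 1*|1 + 2*exp(-I*pi/3) + exp(I*pi/3)|^2]
  = (1/6)[(16) + (7) + (1) + (4) + (1) + (7)] = 36/6 = 6.
(Exp terms are combined using exp(i*s)*conj(exp(i*t)) = exp(i*(s-t)), and sums of them are collapsed using the identity that for every m > 1 the m distinct m-th roots of unity sum to 0, e.g. 1 + exp(2*I*pi/3) + exp(-2*I*pi/3) = 0.)
A character is irreducible iff <chi, chi> = 1, so this representation is reducible.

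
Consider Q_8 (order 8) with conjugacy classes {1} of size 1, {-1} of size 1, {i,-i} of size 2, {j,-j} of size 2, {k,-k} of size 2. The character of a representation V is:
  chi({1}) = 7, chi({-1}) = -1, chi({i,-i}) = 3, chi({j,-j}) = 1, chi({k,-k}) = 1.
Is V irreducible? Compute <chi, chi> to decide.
Not irreducible (reducible): <chi, chi> = 9 > 1.

Justification: <chi, chi> = (1/|G|) sum_C |C| * |chi(C)|^2 = (1/8)[1*|7|^2 + 1*|-1|^2 + 2*|3|^2 + 2*|1|^2 + 2*|1|^2]
  = (1/8)[(49) + (1) + (18) + (2) + (2)] = 72/8 = 9.
A character is irreducible iff <chi, chi> = 1, so this representation is reducible.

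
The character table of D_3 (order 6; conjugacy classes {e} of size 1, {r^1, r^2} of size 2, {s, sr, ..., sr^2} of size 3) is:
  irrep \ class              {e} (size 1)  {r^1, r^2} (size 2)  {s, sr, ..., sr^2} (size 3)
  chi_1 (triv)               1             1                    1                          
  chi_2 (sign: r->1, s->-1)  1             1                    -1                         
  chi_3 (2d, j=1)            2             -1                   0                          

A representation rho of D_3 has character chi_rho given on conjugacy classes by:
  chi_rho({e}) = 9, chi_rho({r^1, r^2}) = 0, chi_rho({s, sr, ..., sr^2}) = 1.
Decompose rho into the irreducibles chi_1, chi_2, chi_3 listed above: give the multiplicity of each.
Multiplicities: chi_1: 2, chi_2: 1, chi_3: 3.

Proof sketch: Use <chi_rho, chi> = (1/|G|) sum_C |C| * chi_rho(C) * conj(chi(C)) with |G| = 6 for each irreducible chi in the table:
  <chi_rho, chi_1> = (1/6)[1*(9)*conj(1) + 2*(0)*conj(1) + 3*(1)*conj(1)]
      = (1/6)[(9) + (0) + (3)] = 12/6 = 2
  <chi_rho, chi_2> = (1/6)[1*(9)*conj(1) + 2*(0)*conj(1) + 3*(1)*conj(-1)]
      = (1/6)[(9) + (0) + (-3)] = 6/6 = 1
  <chi_rho, chi_3> = (1/6)[1*(9)*conj(2) + 2*(0)*conj(-1) + 3*(1)*conj(0)]
      = (1/6)[(18) + (0) + (0)] = 18/6 = 3
Dimension check: dim(rho) = sum (mult * dim) = 2*1 + 1*1 + 3*2 = 9 = chi_rho(e) = 9.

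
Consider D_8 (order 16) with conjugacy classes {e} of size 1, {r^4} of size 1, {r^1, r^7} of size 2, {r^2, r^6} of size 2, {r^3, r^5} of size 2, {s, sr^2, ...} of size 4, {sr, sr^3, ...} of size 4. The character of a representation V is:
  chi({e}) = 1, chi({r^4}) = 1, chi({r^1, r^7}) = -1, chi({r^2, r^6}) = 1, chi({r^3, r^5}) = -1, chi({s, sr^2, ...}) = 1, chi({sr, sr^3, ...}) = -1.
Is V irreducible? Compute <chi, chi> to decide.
Irreducible: <chi, chi> = 1.

Details: <chi, chi> = (1/|G|) sum_C |C| * |chi(C)|^2 = (1/16)[1*|1|^2 + 1*|1|^2 + 2*|-1|^2 + 2*|1|^2 + 2*|-1|^2 + 4*|1|^2 + 4*|-1|^2]
  = (1/16)[(1) + (1) + (2) + (2) + (2) + (4) + (4)] = 16/16 = 1.
A character is irreducible iff <chi, chi> = 1, so this representation is irreducible.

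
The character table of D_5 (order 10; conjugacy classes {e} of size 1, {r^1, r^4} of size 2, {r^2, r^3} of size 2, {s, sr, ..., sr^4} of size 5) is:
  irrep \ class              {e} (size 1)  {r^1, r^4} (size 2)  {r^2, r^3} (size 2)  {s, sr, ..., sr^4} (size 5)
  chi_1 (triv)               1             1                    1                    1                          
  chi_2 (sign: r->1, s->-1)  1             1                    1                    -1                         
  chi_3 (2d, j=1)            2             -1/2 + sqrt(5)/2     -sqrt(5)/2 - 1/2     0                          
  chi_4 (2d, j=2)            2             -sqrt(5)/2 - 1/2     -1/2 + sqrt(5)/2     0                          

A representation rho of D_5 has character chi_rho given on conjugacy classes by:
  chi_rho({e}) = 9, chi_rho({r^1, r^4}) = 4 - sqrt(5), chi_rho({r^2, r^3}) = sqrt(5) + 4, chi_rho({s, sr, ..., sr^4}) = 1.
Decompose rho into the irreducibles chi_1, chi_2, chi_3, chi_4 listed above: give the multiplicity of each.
Multiplicities: chi_1: 3, chi_2: 2, chi_3: 0, chi_4: 2.

Argument: Use <chi_rho, chi> = (1/|G|) sum_C |C| * chi_rho(C) * conj(chi(C)) with |G| = 10 for each irreducible chi in the table:
  <chi_rho, chi_1> = (1/10)[1*(9)*conj(1) + 2*(4 - sqrt(5))*conj(1) + 2*(sqrt(5) + 4)*conj(1) + 5*(1)*conj(1)]
      = (1/10)[(9) + (8 - 2*sqrt(5)) + (2*sqrt(5) + 8) + (5)] = 30/10 = 3
  <chi_rho, chi_2> = (1/10)[1*(9)*conj(1) + 2*(4 - sqrt(5))*conj(1) + 2*(sqrt(5) + 4)*conj(1) + 5*(1)*conj(-1)]
      = (1/10)[(9) + (8 - 2*sqrt(5)) + (2*sqrt(5) + 8) + (-5)] = 20/10 = 2
  <chi_rho, chi_3> = (1/10)[1*(9)*conj(2) + 2*(4 - sqrt(5))*conj(-1/2 + sqrt(5)/2) + 2*(sqrt(5) + 4)*conj(-sqrt(5)/2 - 1/2) + 5*(1)*conj(0)]
      = (1/10)[(18) + (-9 + 5*sqrt(5)) + (-5*sqrt(5) - 9) + (0)] = 0/10 = 0
  <chi_rho, chi_4> = (1/10)[1*(9)*conj(2) + 2*(4 - sqrt(5))*conj(-sqrt(5)/2 - 1/2) + 2*(sqrt(5) + 4)*conj(-1/2 + sqrt(5)/2) + 5*(1)*conj(0)]
      = (1/10)[(18) + (1 - 3*sqrt(5)) + (1 + 3*sqrt(5)) + (0)] = 20/10 = 2
Dimension check: dim(rho) = sum (mult * dim) = 3*1 + 2*1 + 0*2 + 2*2 = 9 = chi_rho(e) = 9.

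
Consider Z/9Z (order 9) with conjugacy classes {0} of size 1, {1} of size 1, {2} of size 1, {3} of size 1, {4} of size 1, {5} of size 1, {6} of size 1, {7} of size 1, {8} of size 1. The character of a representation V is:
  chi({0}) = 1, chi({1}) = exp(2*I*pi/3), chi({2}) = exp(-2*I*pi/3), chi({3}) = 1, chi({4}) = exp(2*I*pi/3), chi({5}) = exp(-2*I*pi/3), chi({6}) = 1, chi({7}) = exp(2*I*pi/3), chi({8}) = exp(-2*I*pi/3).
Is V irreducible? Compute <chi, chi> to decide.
Irreducible: <chi, chi> = 1.

Solution. <chi, chi> = (1/|G|) sum_C |C| * |chi(C)|^2 = (1/9)[1*|1|^2 + 1*|exp(2*I*pi/3)|^2 + 1*|exp(-2*I*pi/3)|^2 + 1*|1|^2 + 1*|exp(2*I*pi/3)|^2 + 1*|exp(-2*I*pi/3)|^2 + 1*|1|^2 + 1*|exp(2*I*pi/3)|^2 + 1*|exp(-2*I*pi/3)|^2]
  = (1/9)[(1) + (1) + (1) + (1) + (1) + (1) + (1) + (1) + (1)] = 9/9 = 1.
(Exp terms are combined using exp(i*s)*conj(exp(i*t)) = exp(i*(s-t)), and sums of them are collapsed using the identity that for every m > 1 the m distinct m-th roots of unity sum to 0, e.g. 1 + exp(2*I*pi/3) + exp(-2*I*pi/3) = 0.)
A character is irreducible iff <chi, chi> = 1, so this representation is irreducible.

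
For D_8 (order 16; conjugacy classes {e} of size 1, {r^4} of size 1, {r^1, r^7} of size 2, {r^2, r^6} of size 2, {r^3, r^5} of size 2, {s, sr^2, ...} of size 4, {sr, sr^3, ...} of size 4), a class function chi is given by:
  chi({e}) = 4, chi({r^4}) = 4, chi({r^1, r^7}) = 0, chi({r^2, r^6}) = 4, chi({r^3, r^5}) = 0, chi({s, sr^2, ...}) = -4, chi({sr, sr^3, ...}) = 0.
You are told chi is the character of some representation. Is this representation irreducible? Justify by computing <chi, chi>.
Not irreducible (reducible): <chi, chi> = 8 > 1.

Justification: <chi, chi> = (1/|G|) sum_C |C| * |chi(C)|^2 = (1/16)[1*|4|^2 + 1*|4|^2 + 2*|0|^2 + 2*|4|^2 + 2*|0|^2 + 4*|-4|^2 + 4*|0|^2]
  = (1/16)[(16) + (16) + (0) + (32) + (0) + (64) + (0)] = 128/16 = 8.
A character is irreducible iff <chi, chi> = 1, so this representation is reducible.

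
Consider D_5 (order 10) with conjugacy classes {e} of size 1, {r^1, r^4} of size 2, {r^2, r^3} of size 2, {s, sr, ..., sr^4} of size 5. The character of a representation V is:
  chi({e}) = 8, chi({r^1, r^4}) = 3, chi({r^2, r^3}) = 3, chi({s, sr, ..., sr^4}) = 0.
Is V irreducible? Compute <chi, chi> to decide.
Not irreducible (reducible): <chi, chi> = 10 > 1.

Justification: <chi, chi> = (1/|G|) sum_C |C| * |chi(C)|^2 = (1/10)[1*|8|^2 + 2*|3|^2 + 2*|3|^2 + 5*|0|^2]
  = (1/10)[(64) + (18) + (18) + (0)] = 100/10 = 10.
A character is irreducible iff <chi, chi> = 1, so this representation is reducible.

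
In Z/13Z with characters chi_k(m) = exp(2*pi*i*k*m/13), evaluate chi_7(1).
chi_7(1) = zeta_13^7 = exp(-12*I*pi/13)

Details: chi_7(1) = zeta_13^(7*1) = zeta_13^7. Since zeta_13^13 = 1, this equals zeta_13^7 = exp(2*pi*i*7/13) = exp(-12*I*pi/13).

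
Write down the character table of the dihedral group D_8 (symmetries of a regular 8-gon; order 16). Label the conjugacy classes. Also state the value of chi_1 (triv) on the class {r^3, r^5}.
Conjugacy classes: {e} of size 1, {r^4} of size 1, {r^1, r^7} of size 2, {r^2, r^6} of size 2, {r^3, r^5} of size 2, {s, sr^2, ...} of size 4, {sr, sr^3, ...} of size 4.
Character table:
  irrep \ class              {e} (size 1)  {r^4} (size 1)  {r^1, r^7} (size 2)  {r^2, r^6} (size 2)  {r^3, r^5} (size 2)  {s, sr^2, ...} (size 4)  {sr, sr^3, ...} (size 4)
  chi_1 (triv)               1             1               1                    1                    1                    1                        1                       
  chi_2 (sign: r->1, s->-1)  1             1               1                    1                    1                    -1                       -1                      
  chi_3 (r->-1, s->1)        1             1               -1                   1                    -1                   1                        -1                      
  chi_4 (r->-1, s->-1)       1             1               -1                   1                    -1                   -1                       1                       
  chi_5 (2d, j=1)            2             -2              sqrt(2)              0                    -sqrt(2)             0                        0                       
  chi_6 (2d, j=2)            2             2               0                    -2                   0                    0                        0                       
  chi_7 (2d, j=3)            2             -2              -sqrt(2)             0                    sqrt(2)              0                        0                       

Spot check: chi_1 (triv) on {r^3, r^5} = 1.

Details: D_8 has order 2*8 = 16 with 7 conjugacy classes, hence 7 irreducibles. Sum of squared dims 1 + 1 + 1 + 1 + 4 + 4 + 4 = 16 = |G|. Linear characters come from the abelianisation; the 2-dimensional irreps have character r^k -> 2*cos(2*pi*j*k/8), reflections -> 0.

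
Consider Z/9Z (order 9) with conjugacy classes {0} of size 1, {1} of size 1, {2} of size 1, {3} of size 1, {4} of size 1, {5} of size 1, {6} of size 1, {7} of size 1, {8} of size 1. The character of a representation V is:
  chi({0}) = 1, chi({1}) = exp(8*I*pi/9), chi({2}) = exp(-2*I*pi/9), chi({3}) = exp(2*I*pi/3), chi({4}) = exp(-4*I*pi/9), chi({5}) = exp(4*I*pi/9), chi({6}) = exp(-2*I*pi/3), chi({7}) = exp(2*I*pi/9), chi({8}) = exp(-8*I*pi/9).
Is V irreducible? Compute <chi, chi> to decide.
Irreducible: <chi, chi> = 1.

Reasoning: <chi, chi> = (1/|G|) sum_C |C| * |chi(C)|^2 = (1/9)[1*|1|^2 + 1*|exp(8*I*pi/9)|^2 + 1*|exp(-2*I*pi/9)|^2 + 1*|exp(2*I*pi/3)|^2 + 1*|exp(-4*I*pi/9)|^2 + 1*|exp(4*I*pi/9)|^2 + 1*|exp(-2*I*pi/3)|^2 + 1*|exp(2*I*pi/9)|^2 + 1*|exp(-8*I*pi/9)|^2]
  = (1/9)[(1) + (1) + (1) + (1) + (1) + (1) + (1) + (1) + (1)] = 9/9 = 1.
(Exp terms are combined using exp(i*s)*conj(exp(i*t)) = exp(i*(s-t)), and sums of them are collapsed using the identity that for every m > 1 the m distinct m-th roots of unity sum to 0, e.g. 1 + exp(2*I*pi/3) + exp(-2*I*pi/3) = 0.)
A character is irreducible iff <chi, chi> = 1, so this representation is irreducible.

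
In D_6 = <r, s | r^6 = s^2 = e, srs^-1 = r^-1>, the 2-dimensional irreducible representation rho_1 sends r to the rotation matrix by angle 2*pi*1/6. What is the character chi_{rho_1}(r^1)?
chi_{rho_1}(r^1) = 2*cos(2*pi*1*1/6) = 1

Justification: rho_1(r^1) is rotation by angle 2*pi*1*1/6, whose trace is 2*cos(2*pi*1*1/6) = 1.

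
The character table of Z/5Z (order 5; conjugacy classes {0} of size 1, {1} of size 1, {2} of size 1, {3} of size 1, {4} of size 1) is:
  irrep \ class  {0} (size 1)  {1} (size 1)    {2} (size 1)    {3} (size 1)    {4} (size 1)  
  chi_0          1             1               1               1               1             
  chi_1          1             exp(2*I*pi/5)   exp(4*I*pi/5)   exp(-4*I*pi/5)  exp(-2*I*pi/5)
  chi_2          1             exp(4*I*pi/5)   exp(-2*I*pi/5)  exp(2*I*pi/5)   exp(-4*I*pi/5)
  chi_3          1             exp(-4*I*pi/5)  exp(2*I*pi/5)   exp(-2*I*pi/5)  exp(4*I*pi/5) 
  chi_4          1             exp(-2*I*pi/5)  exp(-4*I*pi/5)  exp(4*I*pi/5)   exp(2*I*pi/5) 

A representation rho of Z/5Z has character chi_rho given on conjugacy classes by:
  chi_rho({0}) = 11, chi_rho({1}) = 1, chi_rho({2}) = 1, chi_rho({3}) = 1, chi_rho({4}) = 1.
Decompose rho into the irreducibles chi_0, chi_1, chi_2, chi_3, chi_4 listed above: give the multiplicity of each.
Multiplicities: chi_0: 3, chi_1: 2, chi_2: 2, chi_3: 2, chi_4: 2.

Use <chi_rho, chi> = (1/|G|) sum_C |C| * chi_rho(C) * conj(chi(C)) with |G| = 5 for each irreducible chi in the table:
  <chi_rho, chi_0> = (1/5)[1*(11)*conj(1) + 1*(1)*conj(1) + 1*(1)*conj(1) + 1*(1)*conj(1) + 1*(1)*conj(1)]
      = (1/5)[(11) + (1) + (1) + (1) + (1)] = 15/5 = 3
  <chi_rho, chi_1> = (1/5)[1*(11)*conj(1) + 1*(1)*conj(exp(2*I*pi/5)) + 1*(1)*conj(exp(4*I*pi/5)) + 1*(1)*conj(exp(-4*I*pi/5)) + 1*(1)*conj(exp(-2*I*pi/5))]
      = (1/5)[(11) + (2 + 3*exp(-2*I*pi/5) + 2*exp(-4*I*pi/5) + 2*exp(4*I*pi/5) + 2*exp(2*I*pi/5)) + (2 + 2*exp(-2*I*pi/5) + 3*exp(-4*I*pi/5) + 2*exp(4*I*pi/5) + 2*exp(2*I*pi/5)) + (2 + 2*exp(-2*I*pi/5) + 2*exp(-4*I*pi/5) + 3*exp(4*I*pi/5) + 2*exp(2*I*pi/5)) + (2 + 2*exp(-2*I*pi/5) + 2*exp(-4*I*pi/5) + 2*exp(4*I*pi/5) + 3*exp(2*I*pi/5))] = 10/5 = 2
  <chi_rho, chi_2> = (1/5)[1*(11)*conj(1) + 1*(1)*conj(exp(4*I*pi/5)) + 1*(1)*conj(exp(-2*I*pi/5)) + 1*(1)*conj(exp(2*I*pi/5)) + 1*(1)*conj(exp(-4*I*pi/5))]
      = (1/5)[(11) + (2 + 2*exp(-2*I*pi/5) + 3*exp(-4*I*pi/5) + 2*exp(4*I*pi/5) + 2*exp(2*I*pi/5)) + (2 + 2*exp(-2*I*pi/5) + 2*exp(-4*I*pi/5) + 2*exp(4*I*pi/5) + 3*exp(2*I*pi/5)) + (2 + 3*exp(-2*I*pi/5) + 2*exp(-4*I*pi/5) + 2*exp(4*I*pi/5) + 2*exp(2*I*pi/5)) + (2 + 2*exp(-2*I*pi/5) + 2*exp(-4*I*pi/5) + 3*exp(4*I*pi/5) + 2*exp(2*I*pi/5))] = 10/5 = 2
  <chi_rho, chi_3> = (1/5)[1*(11)*conj(1) + 1*(1)*conj(exp(-4*I*pi/5)) + 1*(1)*conj(exp(2*I*pi/5)) + 1*(1)*conj(exp(-2*I*pi/5)) + 1*(1)*conj(exp(4*I*pi/5))]
      = (1/5)[(11) + (2 + 2*exp(-2*I*pi/5) + 2*exp(-4*I*pi/5) + 3*exp(4*I*pi/5) + 2*exp(2*I*pi/5)) + (2 + 3*exp(-2*I*pi/5) + 2*exp(-4*I*pi/5) + 2*exp(4*I*pi/5) + 2*exp(2*I*pi/5)) + (2 + 2*exp(-2*I*pi/5) + 2*exp(-4*I*pi/5) + 2*exp(4*I*pi/5) + 3*exp(2*I*pi/5)) + (2 + 2*exp(-2*I*pi/5) + 3*exp(-4*I*pi/5) + 2*exp(4*I*pi/5) + 2*exp(2*I*pi/5))] = 10/5 = 2
  <chi_rho, chi_4> = (1/5)[1*(11)*conj(1) + 1*(1)*conj(exp(-2*I*pi/5)) + 1*(1)*conj(exp(-4*I*pi/5)) + 1*(1)*conj(exp(4*I*pi/5)) + 1*(1)*conj(exp(2*I*pi/5))]
      = (1/5)[(11) + (2 + 2*exp(-2*I*pi/5) + 2*exp(-4*I*pi/5) + 2*exp(4*I*pi/5) + 3*exp(2*I*pi/5)) + (2 + 2*exp(-2*I*pi/5) + 2*exp(-4*I*pi/5) + 3*exp(4*I*pi/5) + 2*exp(2*I*pi/5)) + (2 + 2*exp(-2*I*pi/5) + 3*exp(-4*I*pi/5) + 2*exp(4*I*pi/5) + 2*exp(2*I*pi/5)) + (2 + 3*exp(-2*I*pi/5) + 2*exp(-4*I*pi/5) + 2*exp(4*I*pi/5) + 2*exp(2*I*pi/5))] = 10/5 = 2
(Exp terms are combined using exp(i*s)*conj(exp(i*t)) = exp(i*(s-t)), and sums of them are collapsed using the identity that for every m > 1 the m distinct m-th roots of unity sum to 0, e.g. 1 + exp(2*I*pi/3) + exp(-2*I*pi/3) = 0.)
Dimension check: dim(rho) = sum (mult * dim) = 3*1 + 2*1 + 2*1 + 2*1 + 2*1 = 11 = chi_rho(e) = 11.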